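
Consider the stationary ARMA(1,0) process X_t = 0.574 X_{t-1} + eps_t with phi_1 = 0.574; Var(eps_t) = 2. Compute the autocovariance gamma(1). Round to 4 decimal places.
\gamma(1) = 1.7121

Multiply the model equation by X_{t-k} and take expectations. With theta_0 = psi_0 = 1 and psi_j the MA(infinity) weights, this gives
  gamma(k) - sum_i phi_i gamma(k-i) = c_k,
  c_k = sigma^2 * sum_{j=k..q} theta_j psi_{j-k}   (c_k = 0 for k > q),
using gamma(-m) = gamma(m).
Pure AR (q = 0): c_0 = sigma^2 = 2, c_k = 0 for k >= 1.
Equations for k = 0 and k = 1 (AR order 1):
  gamma(0) = phi_1 gamma(1) + c_0
  gamma(1) = phi_1 gamma(0) + c_1
Substituting the second into the first: gamma(0) (1 - phi_1^2) = c_0 + phi_1 c_1, so
  gamma(0) = c_0 / (1 - phi_1^2) = 2 / (1 - (0.574)^2) = 2 / 0.670524 = 2.982742.
  gamma(1) = phi_1 gamma(0) = (0.574)(2.982742) = 1.712094.
Therefore gamma(1) = 1.7121 (to 4 decimal places).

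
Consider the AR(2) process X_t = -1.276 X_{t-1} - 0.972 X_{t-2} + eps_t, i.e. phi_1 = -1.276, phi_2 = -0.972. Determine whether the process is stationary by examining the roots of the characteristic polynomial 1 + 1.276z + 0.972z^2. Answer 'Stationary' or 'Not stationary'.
\text{Stationary}

The AR(p) characteristic polynomial is P(z) = 1 + 1.276z + 0.972z^2.
Stationarity requires all roots to lie outside the unit circle, i.e. |z| > 1 for every root.
Set 1 + (1.276) z + (0.972) z^2 = 0, i.e. a z^2 + b z + c = 0 with a = 0.972, b = 1.276, c = 1.
Discriminant D = b^2 - 4ac = (1.276)^2 - 4*(0.972)*1 = 1.628176 - (3.888) = -2.259824.
D < 0, so the roots are the complex-conjugate pair z = (-b +/- i sqrt(-D)) / (2a) = -0.6564 +/- 0.7733i.
For a conjugate pair |z|^2 = z * conj(z) = (product of roots) = c/a = 1/(0.972) = 1.028807, so |z| = sqrt(1.028807) = 1.0143 for both roots.
Moduli of all roots: 1.0143, 1.0143.
All moduli strictly greater than 1? Yes.
Verdict: Stationary.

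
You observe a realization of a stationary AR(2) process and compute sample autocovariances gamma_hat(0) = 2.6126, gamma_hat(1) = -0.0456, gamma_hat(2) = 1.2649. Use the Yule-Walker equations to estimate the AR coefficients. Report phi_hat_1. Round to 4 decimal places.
\hat\phi_{1} = -0.0090

The Yule-Walker equations for an AR(p) process read, in matrix form,
  Gamma_p phi = r_p,   with   (Gamma_p)_{ij} = gamma(|i - j|),
                       (r_p)_i = gamma(i),   i,j = 1..p.
Substitute the sample gammas (Toeplitz matrix and right-hand side of size 2):
  Gamma_p = [[2.6126, -0.0456], [-0.0456, 2.6126]]
  r_p     = [-0.0456, 1.2649]
Written out:
  2.6126 phi_1 - 0.0456 phi_2 = -0.0456
  -0.0456 phi_1 + 2.6126 phi_2 = 1.2649
Solve by Cramer's rule:
  det = gamma(0)^2 - gamma(1)^2 = (2.6126)^2 - (-0.0456)^2 = 6.82567876 - 0.00207936 = 6.8235994
  phi_hat_1 = [gamma(1) gamma(0) - gamma(1) gamma(2)] / det = [(-0.0456)(2.6126) - (-0.0456)(1.2649)] / 6.8235994 = -0.06145512 / 6.8235994 = -0.009
  phi_hat_2 = [gamma(0) gamma(2) - gamma(1)^2] / det = [(2.6126)(1.2649) - (-0.0456)^2] / 6.8235994 = 3.30259838 / 6.8235994 = 0.484
So phi_hat = [-0.0090, 0.4840].
Therefore phi_hat_1 = -0.0090.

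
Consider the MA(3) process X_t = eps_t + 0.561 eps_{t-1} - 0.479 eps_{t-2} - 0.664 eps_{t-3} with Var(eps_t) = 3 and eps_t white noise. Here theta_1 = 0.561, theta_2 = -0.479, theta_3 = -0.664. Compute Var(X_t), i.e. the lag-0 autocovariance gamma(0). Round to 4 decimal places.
\gamma(0) = 5.9552

For an MA(q) process X_t = eps_t + sum_i theta_i eps_{t-i} with
Var(eps_t) = sigma^2, the variance is
  gamma(0) = sigma^2 * (1 + sum_i theta_i^2).
  sum_i theta_i^2 = (0.561)^2 + (-0.479)^2 + (-0.664)^2 = 0.314721 + 0.229441 + 0.440896 = 0.985058.
  gamma(0) = 3 * (1 + 0.985058) = 3 * 1.985058 = 5.955174, which rounds to 5.9552.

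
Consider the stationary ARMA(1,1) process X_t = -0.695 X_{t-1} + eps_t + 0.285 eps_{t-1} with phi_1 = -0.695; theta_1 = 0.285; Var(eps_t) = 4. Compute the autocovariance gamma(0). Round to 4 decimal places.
\gamma(0) = 5.3006

Multiply the model equation by X_{t-k} and take expectations. With theta_0 = psi_0 = 1 and psi_j the MA(infinity) weights, this gives
  gamma(k) - sum_i phi_i gamma(k-i) = c_k,
  c_k = sigma^2 * sum_{j=k..q} theta_j psi_{j-k}   (c_k = 0 for k > q),
using gamma(-m) = gamma(m).
psi-weights needed (psi_j = theta_j + sum_i phi_i psi_{j-i}):
  psi_1 = theta_1 + phi_1 = 0.285 + (-0.695) = -0.41
Right-hand sides:
  c_0 = sigma^2 (1 + theta_1 psi_1) = 4 * (1 + (0.285)(-0.41)) = 4 * 0.88315 = 3.5326
  c_1 = sigma^2 theta_1 = 4 * (0.285) = 1.14
  c_2 = 0
Equations for k = 0 and k = 1 (AR order 1):
  gamma(0) = phi_1 gamma(1) + c_0
  gamma(1) = phi_1 gamma(0) + c_1
Substituting the second into the first: gamma(0) (1 - phi_1^2) = c_0 + phi_1 c_1, so
  gamma(0) = (c_0 + phi_1 c_1) / (1 - phi_1^2) = (3.5326 + (-0.695)(1.14)) / (1 - (-0.695)^2) = 2.7403 / 0.516975 = 5.300643.
Therefore gamma(0) = 5.3006 (to 4 decimal places).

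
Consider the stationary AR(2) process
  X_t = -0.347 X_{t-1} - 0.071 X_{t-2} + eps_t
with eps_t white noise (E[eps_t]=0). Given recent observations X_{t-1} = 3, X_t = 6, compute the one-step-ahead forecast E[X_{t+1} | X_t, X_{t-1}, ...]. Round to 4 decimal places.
E[X_{t+1} \mid \mathcal F_t] = -2.2950

For an AR(p) model X_t = c + sum_i phi_i X_{t-i} + eps_t, the
one-step-ahead conditional mean is
  E[X_{t+1} | X_t, ...] = c + sum_i phi_i X_{t+1-i}.
Substitute known values:
  E[X_{t+1} | ...] = (-0.347) * (6) + (-0.071) * (3)
                   = -2.2950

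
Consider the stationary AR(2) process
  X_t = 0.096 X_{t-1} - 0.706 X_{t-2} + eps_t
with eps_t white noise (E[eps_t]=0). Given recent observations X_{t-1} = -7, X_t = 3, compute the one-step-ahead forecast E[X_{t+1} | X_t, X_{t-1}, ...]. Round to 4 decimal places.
E[X_{t+1} \mid \mathcal F_t] = 5.2300

For an AR(p) model X_t = c + sum_i phi_i X_{t-i} + eps_t, the
one-step-ahead conditional mean is
  E[X_{t+1} | X_t, ...] = c + sum_i phi_i X_{t+1-i}.
Substitute known values:
  E[X_{t+1} | ...] = (0.096) * (3) + (-0.706) * (-7)
                   = 5.2300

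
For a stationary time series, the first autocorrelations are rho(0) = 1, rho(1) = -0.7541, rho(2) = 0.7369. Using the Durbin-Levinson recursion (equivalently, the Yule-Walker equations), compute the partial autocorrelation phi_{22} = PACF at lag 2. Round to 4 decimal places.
\phi_{22} = 0.3900

The PACF at lag k is phi_{kk}, the last component of the solution
to the Yule-Walker system G_k phi = r_k where
  (G_k)_{ij} = rho(|i - j|), (r_k)_i = rho(i), i,j = 1..k.
Equivalently, Durbin-Levinson gives phi_{kk} iteratively:
  phi_{11} = rho(1)
  phi_{kk} = [rho(k) - sum_{j=1..k-1} phi_{k-1,j} rho(k-j)]
            / [1 - sum_{j=1..k-1} phi_{k-1,j} rho(j)],
  phi_{k,j} = phi_{k-1,j} - phi_{kk} phi_{k-1,k-j},  j = 1..k-1.
Step k = 1:
  phi_11 = rho(1) = -0.7541.
Step k = 2:
  phi_22 = [rho(2) - phi_11 rho(1)] / [1 - phi_11 rho(1)] = [0.7369 - (-0.7541)(-0.7541)] / [1 - (-0.7541)(-0.7541)]
         = 0.16823319 / 0.43133319 = 0.39.
Therefore phi_{22} = 0.3900.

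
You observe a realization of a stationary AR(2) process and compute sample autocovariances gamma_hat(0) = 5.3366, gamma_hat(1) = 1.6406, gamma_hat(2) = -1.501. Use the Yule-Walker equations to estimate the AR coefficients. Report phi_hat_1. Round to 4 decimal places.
\hat\phi_{1} = 0.4350

The Yule-Walker equations for an AR(p) process read, in matrix form,
  Gamma_p phi = r_p,   with   (Gamma_p)_{ij} = gamma(|i - j|),
                       (r_p)_i = gamma(i),   i,j = 1..p.
Substitute the sample gammas (Toeplitz matrix and right-hand side of size 2):
  Gamma_p = [[5.3366, 1.6406], [1.6406, 5.3366]]
  r_p     = [1.6406, -1.501]
Written out:
  5.3366 phi_1 + 1.6406 phi_2 = 1.6406
  1.6406 phi_1 + 5.3366 phi_2 = -1.501
Solve by Cramer's rule:
  det = gamma(0)^2 - gamma(1)^2 = (5.3366)^2 - (1.6406)^2 = 28.47929956 - 2.69156836 = 25.7877312
  phi_hat_1 = [gamma(1) gamma(0) - gamma(1) gamma(2)] / det = [(1.6406)(5.3366) - (1.6406)(-1.501)] / 25.7877312 = 11.21776656 / 25.7877312 = 0.435
  phi_hat_2 = [gamma(0) gamma(2) - gamma(1)^2] / det = [(5.3366)(-1.501) - (1.6406)^2] / 25.7877312 = -10.70180496 / 25.7877312 = -0.415
So phi_hat = [0.4350, -0.4150].
Therefore phi_hat_1 = 0.4350.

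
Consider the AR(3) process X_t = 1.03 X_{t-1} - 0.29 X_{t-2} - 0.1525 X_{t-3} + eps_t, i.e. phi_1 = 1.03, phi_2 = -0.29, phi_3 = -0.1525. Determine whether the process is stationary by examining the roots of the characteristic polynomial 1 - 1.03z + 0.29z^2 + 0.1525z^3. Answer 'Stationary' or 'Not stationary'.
\text{Stationary}

The AR(p) characteristic polynomial is P(z) = 1 - 1.03z + 0.29z^2 + 0.1525z^3.
Stationarity requires all roots to lie outside the unit circle, i.e. |z| > 1 for every root.
Degree 3: look for a simple real root z0 first, then factor out (1 - z/z0) and solve the remaining quadratic.
Testing z0 = -4: P(-4) = 1 + (-1.03)(-4) + (0.29)(-4)^2 + (0.1525)(-4)^3
  = 1 + (4.12) + (4.64) + (-9.76) = 0.  So z_0 = -4 is a root, |z_0| = 4.
Divide out the factor (1 + 0.25 z) = (1 - z/z0) (since 1/z0 = -0.25):
  P(z) = (1 + 0.25 z)(1 + (-1.28) z + (0.61) z^2)
  [check: z-coef -1.28 - (-0.25) = -1.03; z^2-coef 0.61 - (-0.25)(-1.28) = 0.29; z^3-coef -(-0.25)(0.61) = 0.1525.]
Remaining roots from the quadratic factor 1 + (-1.28) z + (0.61) z^2:
  Set 1 + (-1.28) z + (0.61) z^2 = 0, i.e. a z^2 + b z + c = 0 with a = 0.61, b = -1.28, c = 1.
  Discriminant D = b^2 - 4ac = (-1.28)^2 - 4*(0.61)*1 = 1.6384 - (2.44) = -0.8016.
  D < 0, so the roots are the complex-conjugate pair z = (-b +/- i sqrt(-D)) / (2a) = 1.0492 +/- 0.7339i.
  For a conjugate pair |z|^2 = z * conj(z) = (product of roots) = c/a = 1/(0.61) = 1.639344, so |z| = sqrt(1.639344) = 1.2804 for both roots.
Moduli of all roots: 4.0000, 1.2804, 1.2804.
All moduli strictly greater than 1? Yes.
Verdict: Stationary.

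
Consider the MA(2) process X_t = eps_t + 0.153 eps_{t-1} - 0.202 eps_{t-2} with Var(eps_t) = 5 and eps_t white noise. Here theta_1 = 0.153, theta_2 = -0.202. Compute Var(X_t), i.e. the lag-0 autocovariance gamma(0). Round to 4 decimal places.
\gamma(0) = 5.3211

For an MA(q) process X_t = eps_t + sum_i theta_i eps_{t-i} with
Var(eps_t) = sigma^2, the variance is
  gamma(0) = sigma^2 * (1 + sum_i theta_i^2).
  sum_i theta_i^2 = (0.153)^2 + (-0.202)^2 = 0.023409 + 0.040804 = 0.064213.
  gamma(0) = 5 * (1 + 0.064213) = 5 * 1.064213 = 5.321065, which rounds to 5.3211.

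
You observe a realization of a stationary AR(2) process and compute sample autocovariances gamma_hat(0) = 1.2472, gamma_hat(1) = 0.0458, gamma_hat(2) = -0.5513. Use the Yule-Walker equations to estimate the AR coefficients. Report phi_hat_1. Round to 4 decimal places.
\hat\phi_{1} = 0.0530

The Yule-Walker equations for an AR(p) process read, in matrix form,
  Gamma_p phi = r_p,   with   (Gamma_p)_{ij} = gamma(|i - j|),
                       (r_p)_i = gamma(i),   i,j = 1..p.
Substitute the sample gammas (Toeplitz matrix and right-hand side of size 2):
  Gamma_p = [[1.2472, 0.0458], [0.0458, 1.2472]]
  r_p     = [0.0458, -0.5513]
Written out:
  1.2472 phi_1 + 0.0458 phi_2 = 0.0458
  0.0458 phi_1 + 1.2472 phi_2 = -0.5513
Solve by Cramer's rule:
  det = gamma(0)^2 - gamma(1)^2 = (1.2472)^2 - (0.0458)^2 = 1.55550784 - 0.00209764 = 1.5534102
  phi_hat_1 = [gamma(1) gamma(0) - gamma(1) gamma(2)] / det = [(0.0458)(1.2472) - (0.0458)(-0.5513)] / 1.5534102 = 0.0823713 / 1.5534102 = 0.053
  phi_hat_2 = [gamma(0) gamma(2) - gamma(1)^2] / det = [(1.2472)(-0.5513) - (0.0458)^2] / 1.5534102 = -0.689679 / 1.5534102 = -0.444
So phi_hat = [0.0530, -0.4440].
Therefore phi_hat_1 = 0.0530.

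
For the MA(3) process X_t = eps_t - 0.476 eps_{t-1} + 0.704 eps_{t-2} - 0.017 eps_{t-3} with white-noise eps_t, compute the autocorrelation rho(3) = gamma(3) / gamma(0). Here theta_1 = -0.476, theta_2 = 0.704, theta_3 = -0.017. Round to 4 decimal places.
\rho(3) = -0.0099

For an MA(q) process with theta_0 = 1, the autocovariance is
  gamma(k) = sigma^2 * sum_{i=0..q-k} theta_i * theta_{i+k},
and rho(k) = gamma(k) / gamma(0). Sigma^2 cancels.
  numerator   = (1)*(-0.017) = -0.017.
  denominator = (1)^2 + (-0.476)^2 + (0.704)^2 + (-0.017)^2 = 1.722481.
  rho(3) = -0.017 / 1.722481 = -0.0099.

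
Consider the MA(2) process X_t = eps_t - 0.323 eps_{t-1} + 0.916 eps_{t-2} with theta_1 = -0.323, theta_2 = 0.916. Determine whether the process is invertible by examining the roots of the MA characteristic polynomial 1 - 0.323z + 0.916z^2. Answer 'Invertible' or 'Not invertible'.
\text{Invertible}

The MA(q) characteristic polynomial is P(z) = 1 - 0.323z + 0.916z^2.
Invertibility requires all roots to lie outside the unit circle, i.e. |z| > 1 for every root.
Set 1 + (-0.323) z + (0.916) z^2 = 0, i.e. a z^2 + b z + c = 0 with a = 0.916, b = -0.323, c = 1.
Discriminant D = b^2 - 4ac = (-0.323)^2 - 4*(0.916)*1 = 0.104329 - (3.664) = -3.559671.
D < 0, so the roots are the complex-conjugate pair z = (-b +/- i sqrt(-D)) / (2a) = 0.1763 +/- 1.0299i.
For a conjugate pair |z|^2 = z * conj(z) = (product of roots) = c/a = 1/(0.916) = 1.091703, so |z| = sqrt(1.091703) = 1.0448 for both roots.
Moduli of all roots: 1.0448, 1.0448.
All moduli strictly greater than 1? Yes.
Verdict: Invertible.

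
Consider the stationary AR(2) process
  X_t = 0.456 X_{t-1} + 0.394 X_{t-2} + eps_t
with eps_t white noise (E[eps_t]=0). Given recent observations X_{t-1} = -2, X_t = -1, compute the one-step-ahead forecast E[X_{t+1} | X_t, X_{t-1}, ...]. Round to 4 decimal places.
E[X_{t+1} \mid \mathcal F_t] = -1.2440

For an AR(p) model X_t = c + sum_i phi_i X_{t-i} + eps_t, the
one-step-ahead conditional mean is
  E[X_{t+1} | X_t, ...] = c + sum_i phi_i X_{t+1-i}.
Substitute known values:
  E[X_{t+1} | ...] = (0.456) * (-1) + (0.394) * (-2)
                   = -1.2440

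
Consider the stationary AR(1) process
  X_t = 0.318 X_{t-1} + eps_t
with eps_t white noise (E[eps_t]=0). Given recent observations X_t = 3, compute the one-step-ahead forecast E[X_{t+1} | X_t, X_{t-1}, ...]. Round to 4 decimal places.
E[X_{t+1} \mid \mathcal F_t] = 0.9540

For an AR(p) model X_t = c + sum_i phi_i X_{t-i} + eps_t, the
one-step-ahead conditional mean is
  E[X_{t+1} | X_t, ...] = c + sum_i phi_i X_{t+1-i}.
Substitute known values:
  E[X_{t+1} | ...] = (0.318) * (3)
                   = 0.9540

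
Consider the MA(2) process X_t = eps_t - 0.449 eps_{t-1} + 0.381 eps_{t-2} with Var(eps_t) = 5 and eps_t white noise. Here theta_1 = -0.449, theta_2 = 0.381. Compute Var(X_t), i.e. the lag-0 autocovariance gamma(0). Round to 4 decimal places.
\gamma(0) = 6.7338

For an MA(q) process X_t = eps_t + sum_i theta_i eps_{t-i} with
Var(eps_t) = sigma^2, the variance is
  gamma(0) = sigma^2 * (1 + sum_i theta_i^2).
  sum_i theta_i^2 = (-0.449)^2 + (0.381)^2 = 0.201601 + 0.145161 = 0.346762.
  gamma(0) = 5 * (1 + 0.346762) = 5 * 1.346762 = 6.73381, which rounds to 6.7338.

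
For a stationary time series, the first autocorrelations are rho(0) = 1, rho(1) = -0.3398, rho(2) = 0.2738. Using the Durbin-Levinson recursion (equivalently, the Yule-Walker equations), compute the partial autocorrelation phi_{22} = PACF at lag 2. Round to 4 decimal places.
\phi_{22} = 0.1790

The PACF at lag k is phi_{kk}, the last component of the solution
to the Yule-Walker system G_k phi = r_k where
  (G_k)_{ij} = rho(|i - j|), (r_k)_i = rho(i), i,j = 1..k.
Equivalently, Durbin-Levinson gives phi_{kk} iteratively:
  phi_{11} = rho(1)
  phi_{kk} = [rho(k) - sum_{j=1..k-1} phi_{k-1,j} rho(k-j)]
            / [1 - sum_{j=1..k-1} phi_{k-1,j} rho(j)],
  phi_{k,j} = phi_{k-1,j} - phi_{kk} phi_{k-1,k-j},  j = 1..k-1.
Step k = 1:
  phi_11 = rho(1) = -0.3398.
Step k = 2:
  phi_22 = [rho(2) - phi_11 rho(1)] / [1 - phi_11 rho(1)] = [0.2738 - (-0.3398)(-0.3398)] / [1 - (-0.3398)(-0.3398)]
         = 0.15833596 / 0.88453596 = 0.179.
Therefore phi_{22} = 0.1790.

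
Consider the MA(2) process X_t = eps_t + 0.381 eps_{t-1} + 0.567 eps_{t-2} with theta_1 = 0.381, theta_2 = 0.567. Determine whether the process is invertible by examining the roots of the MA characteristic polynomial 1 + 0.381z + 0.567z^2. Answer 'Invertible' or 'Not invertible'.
\text{Invertible}

The MA(q) characteristic polynomial is P(z) = 1 + 0.381z + 0.567z^2.
Invertibility requires all roots to lie outside the unit circle, i.e. |z| > 1 for every root.
Set 1 + (0.381) z + (0.567) z^2 = 0, i.e. a z^2 + b z + c = 0 with a = 0.567, b = 0.381, c = 1.
Discriminant D = b^2 - 4ac = (0.381)^2 - 4*(0.567)*1 = 0.145161 - (2.268) = -2.122839.
D < 0, so the roots are the complex-conjugate pair z = (-b +/- i sqrt(-D)) / (2a) = -0.336 +/- 1.2848i.
For a conjugate pair |z|^2 = z * conj(z) = (product of roots) = c/a = 1/(0.567) = 1.763668, so |z| = sqrt(1.763668) = 1.328 for both roots.
Moduli of all roots: 1.3280, 1.3280.
All moduli strictly greater than 1? Yes.
Verdict: Invertible.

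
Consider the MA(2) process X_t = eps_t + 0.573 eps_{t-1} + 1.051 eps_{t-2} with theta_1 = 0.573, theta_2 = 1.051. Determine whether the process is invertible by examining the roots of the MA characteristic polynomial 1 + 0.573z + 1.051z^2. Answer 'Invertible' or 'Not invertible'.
\text{Not invertible}

The MA(q) characteristic polynomial is P(z) = 1 + 0.573z + 1.051z^2.
Invertibility requires all roots to lie outside the unit circle, i.e. |z| > 1 for every root.
Set 1 + (0.573) z + (1.051) z^2 = 0, i.e. a z^2 + b z + c = 0 with a = 1.051, b = 0.573, c = 1.
Discriminant D = b^2 - 4ac = (0.573)^2 - 4*(1.051)*1 = 0.328329 - (4.204) = -3.875671.
D < 0, so the roots are the complex-conjugate pair z = (-b +/- i sqrt(-D)) / (2a) = -0.2726 +/- 0.9366i.
For a conjugate pair |z|^2 = z * conj(z) = (product of roots) = c/a = 1/(1.051) = 0.951475, so |z| = sqrt(0.951475) = 0.9754 for both roots.
Moduli of all roots: 0.9754, 0.9754.
All moduli strictly greater than 1? No.
Verdict: Not invertible.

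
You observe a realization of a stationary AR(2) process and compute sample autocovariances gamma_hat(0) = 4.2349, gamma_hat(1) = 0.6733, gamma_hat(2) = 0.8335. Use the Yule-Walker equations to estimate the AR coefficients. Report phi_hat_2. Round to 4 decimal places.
\hat\phi_{2} = 0.1760

The Yule-Walker equations for an AR(p) process read, in matrix form,
  Gamma_p phi = r_p,   with   (Gamma_p)_{ij} = gamma(|i - j|),
                       (r_p)_i = gamma(i),   i,j = 1..p.
Substitute the sample gammas (Toeplitz matrix and right-hand side of size 2):
  Gamma_p = [[4.2349, 0.6733], [0.6733, 4.2349]]
  r_p     = [0.6733, 0.8335]
Written out:
  4.2349 phi_1 + 0.6733 phi_2 = 0.6733
  0.6733 phi_1 + 4.2349 phi_2 = 0.8335
Solve by Cramer's rule:
  det = gamma(0)^2 - gamma(1)^2 = (4.2349)^2 - (0.6733)^2 = 17.93437801 - 0.45333289 = 17.48104512
  phi_hat_1 = [gamma(1) gamma(0) - gamma(1) gamma(2)] / det = [(0.6733)(4.2349) - (0.6733)(0.8335)] / 17.48104512 = 2.29016262 / 17.48104512 = 0.131
  phi_hat_2 = [gamma(0) gamma(2) - gamma(1)^2] / det = [(4.2349)(0.8335) - (0.6733)^2] / 17.48104512 = 3.07645626 / 17.48104512 = 0.176
So phi_hat = [0.1310, 0.1760].
Therefore phi_hat_2 = 0.1760.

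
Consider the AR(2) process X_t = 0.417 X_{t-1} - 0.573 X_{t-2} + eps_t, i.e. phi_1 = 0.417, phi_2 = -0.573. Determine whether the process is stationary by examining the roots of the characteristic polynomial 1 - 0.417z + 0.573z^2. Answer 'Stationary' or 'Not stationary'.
\text{Stationary}

The AR(p) characteristic polynomial is P(z) = 1 - 0.417z + 0.573z^2.
Stationarity requires all roots to lie outside the unit circle, i.e. |z| > 1 for every root.
Set 1 + (-0.417) z + (0.573) z^2 = 0, i.e. a z^2 + b z + c = 0 with a = 0.573, b = -0.417, c = 1.
Discriminant D = b^2 - 4ac = (-0.417)^2 - 4*(0.573)*1 = 0.173889 - (2.292) = -2.118111.
D < 0, so the roots are the complex-conjugate pair z = (-b +/- i sqrt(-D)) / (2a) = 0.3639 +/- 1.27i.
For a conjugate pair |z|^2 = z * conj(z) = (product of roots) = c/a = 1/(0.573) = 1.745201, so |z| = sqrt(1.745201) = 1.3211 for both roots.
Moduli of all roots: 1.3211, 1.3211.
All moduli strictly greater than 1? Yes.
Verdict: Stationary.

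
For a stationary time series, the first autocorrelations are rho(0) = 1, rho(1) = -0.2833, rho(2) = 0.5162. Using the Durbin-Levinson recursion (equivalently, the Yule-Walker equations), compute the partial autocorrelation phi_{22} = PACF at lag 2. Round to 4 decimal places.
\phi_{22} = 0.4740

The PACF at lag k is phi_{kk}, the last component of the solution
to the Yule-Walker system G_k phi = r_k where
  (G_k)_{ij} = rho(|i - j|), (r_k)_i = rho(i), i,j = 1..k.
Equivalently, Durbin-Levinson gives phi_{kk} iteratively:
  phi_{11} = rho(1)
  phi_{kk} = [rho(k) - sum_{j=1..k-1} phi_{k-1,j} rho(k-j)]
            / [1 - sum_{j=1..k-1} phi_{k-1,j} rho(j)],
  phi_{k,j} = phi_{k-1,j} - phi_{kk} phi_{k-1,k-j},  j = 1..k-1.
Step k = 1:
  phi_11 = rho(1) = -0.2833.
Step k = 2:
  phi_22 = [rho(2) - phi_11 rho(1)] / [1 - phi_11 rho(1)] = [0.5162 - (-0.2833)(-0.2833)] / [1 - (-0.2833)(-0.2833)]
         = 0.43594111 / 0.91974111 = 0.474.
Therefore phi_{22} = 0.4740.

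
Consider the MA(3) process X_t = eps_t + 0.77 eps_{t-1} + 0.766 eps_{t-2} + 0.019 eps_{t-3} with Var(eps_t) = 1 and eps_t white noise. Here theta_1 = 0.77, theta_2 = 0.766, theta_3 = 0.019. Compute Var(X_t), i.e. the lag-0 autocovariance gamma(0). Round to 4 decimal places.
\gamma(0) = 2.1800

For an MA(q) process X_t = eps_t + sum_i theta_i eps_{t-i} with
Var(eps_t) = sigma^2, the variance is
  gamma(0) = sigma^2 * (1 + sum_i theta_i^2).
  sum_i theta_i^2 = (0.77)^2 + (0.766)^2 + (0.019)^2 = 0.5929 + 0.586756 + 0.000361 = 1.180017.
  gamma(0) = 1 * (1 + 1.180017) = 1 * 2.180017 = 2.180017, which rounds to 2.1800.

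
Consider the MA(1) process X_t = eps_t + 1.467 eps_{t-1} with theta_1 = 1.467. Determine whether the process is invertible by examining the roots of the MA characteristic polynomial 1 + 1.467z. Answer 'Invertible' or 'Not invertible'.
\text{Not invertible}

The MA(q) characteristic polynomial is P(z) = 1 + 1.467z.
Invertibility requires all roots to lie outside the unit circle, i.e. |z| > 1 for every root.
This is linear in z: 1 + (1.467) z = 0  =>  z = -1/(1.467) = -0.681663,  |z| = 0.681663.
Moduli of all roots: 0.6817.
All moduli strictly greater than 1? No.
Verdict: Not invertible.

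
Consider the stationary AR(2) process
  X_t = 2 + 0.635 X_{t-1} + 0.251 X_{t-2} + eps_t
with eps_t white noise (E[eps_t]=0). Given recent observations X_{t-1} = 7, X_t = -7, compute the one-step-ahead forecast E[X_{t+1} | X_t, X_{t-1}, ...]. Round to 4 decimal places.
E[X_{t+1} \mid \mathcal F_t] = -0.6880

For an AR(p) model X_t = c + sum_i phi_i X_{t-i} + eps_t, the
one-step-ahead conditional mean is
  E[X_{t+1} | X_t, ...] = c + sum_i phi_i X_{t+1-i}.
Substitute known values:
  E[X_{t+1} | ...] = 2 + (0.635) * (-7) + (0.251) * (7)
                   = -0.6880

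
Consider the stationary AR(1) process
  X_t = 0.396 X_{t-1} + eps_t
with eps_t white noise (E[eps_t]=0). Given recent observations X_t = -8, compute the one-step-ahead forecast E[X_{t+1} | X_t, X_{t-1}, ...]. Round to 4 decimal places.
E[X_{t+1} \mid \mathcal F_t] = -3.1680

For an AR(p) model X_t = c + sum_i phi_i X_{t-i} + eps_t, the
one-step-ahead conditional mean is
  E[X_{t+1} | X_t, ...] = c + sum_i phi_i X_{t+1-i}.
Substitute known values:
  E[X_{t+1} | ...] = (0.396) * (-8)
                   = -3.1680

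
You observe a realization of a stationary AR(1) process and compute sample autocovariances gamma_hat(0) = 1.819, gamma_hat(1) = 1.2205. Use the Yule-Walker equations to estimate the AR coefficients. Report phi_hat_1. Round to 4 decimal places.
\hat\phi_{1} = 0.6710

The Yule-Walker equations for an AR(p) process read, in matrix form,
  Gamma_p phi = r_p,   with   (Gamma_p)_{ij} = gamma(|i - j|),
                       (r_p)_i = gamma(i),   i,j = 1..p.
Substitute the sample gammas (Toeplitz matrix and right-hand side of size 1):
  Gamma_p = [[1.819]]
  r_p     = [1.2205]
With p = 1 this is the single equation gamma(0) phi_1 = gamma(1):
  phi_hat_1 = gamma(1) / gamma(0) = 1.2205 / 1.819 = 0.6710.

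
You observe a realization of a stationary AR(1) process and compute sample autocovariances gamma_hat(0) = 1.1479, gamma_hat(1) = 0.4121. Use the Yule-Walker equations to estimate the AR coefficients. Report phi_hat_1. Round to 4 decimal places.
\hat\phi_{1} = 0.3590

The Yule-Walker equations for an AR(p) process read, in matrix form,
  Gamma_p phi = r_p,   with   (Gamma_p)_{ij} = gamma(|i - j|),
                       (r_p)_i = gamma(i),   i,j = 1..p.
Substitute the sample gammas (Toeplitz matrix and right-hand side of size 1):
  Gamma_p = [[1.1479]]
  r_p     = [0.4121]
With p = 1 this is the single equation gamma(0) phi_1 = gamma(1):
  phi_hat_1 = gamma(1) / gamma(0) = 0.4121 / 1.1479 = 0.3590.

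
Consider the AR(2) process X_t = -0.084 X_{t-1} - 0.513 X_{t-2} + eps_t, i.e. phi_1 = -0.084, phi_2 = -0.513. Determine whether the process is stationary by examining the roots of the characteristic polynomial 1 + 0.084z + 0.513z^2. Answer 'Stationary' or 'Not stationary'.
\text{Stationary}

The AR(p) characteristic polynomial is P(z) = 1 + 0.084z + 0.513z^2.
Stationarity requires all roots to lie outside the unit circle, i.e. |z| > 1 for every root.
Set 1 + (0.084) z + (0.513) z^2 = 0, i.e. a z^2 + b z + c = 0 with a = 0.513, b = 0.084, c = 1.
Discriminant D = b^2 - 4ac = (0.084)^2 - 4*(0.513)*1 = 0.007056 - (2.052) = -2.044944.
D < 0, so the roots are the complex-conjugate pair z = (-b +/- i sqrt(-D)) / (2a) = -0.0819 +/- 1.3938i.
For a conjugate pair |z|^2 = z * conj(z) = (product of roots) = c/a = 1/(0.513) = 1.949318, so |z| = sqrt(1.949318) = 1.3962 for both roots.
Moduli of all roots: 1.3962, 1.3962.
All moduli strictly greater than 1? Yes.
Verdict: Stationary.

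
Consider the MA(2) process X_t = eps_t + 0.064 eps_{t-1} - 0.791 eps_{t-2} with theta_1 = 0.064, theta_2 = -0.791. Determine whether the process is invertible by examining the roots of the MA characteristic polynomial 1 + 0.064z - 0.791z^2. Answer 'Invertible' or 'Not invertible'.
\text{Invertible}

The MA(q) characteristic polynomial is P(z) = 1 + 0.064z - 0.791z^2.
Invertibility requires all roots to lie outside the unit circle, i.e. |z| > 1 for every root.
Set 1 + (0.064) z + (-0.791) z^2 = 0, i.e. a z^2 + b z + c = 0 with a = -0.791, b = 0.064, c = 1.
Discriminant D = b^2 - 4ac = (0.064)^2 - 4*(-0.791)*1 = 0.004096 - (-3.164) = 3.168096.
D >= 0, so the roots are real: z = (-b +/- sqrt(D)) / (2a) = (-0.064 +/- 1.779915) / (-1.582).
  z_1 = (-0.064 + 1.779915) / (-1.582) = -1.0846,   |z_1| = 1.0846.
  z_2 = (-0.064 - 1.779915) / (-1.582) = 1.1656,   |z_2| = 1.1656.
Moduli of all roots: 1.0846, 1.1656.
All moduli strictly greater than 1? Yes.
Verdict: Invertible.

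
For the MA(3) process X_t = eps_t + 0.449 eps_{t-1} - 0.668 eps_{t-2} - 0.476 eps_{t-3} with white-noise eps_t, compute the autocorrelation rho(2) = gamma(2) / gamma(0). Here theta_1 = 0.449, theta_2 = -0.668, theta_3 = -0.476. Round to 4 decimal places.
\rho(2) = -0.4704

For an MA(q) process with theta_0 = 1, the autocovariance is
  gamma(k) = sigma^2 * sum_{i=0..q-k} theta_i * theta_{i+k},
and rho(k) = gamma(k) / gamma(0). Sigma^2 cancels.
  numerator   = (1)*(-0.668) + (0.449)*(-0.476) = -0.881724.
  denominator = (1)^2 + (0.449)^2 + (-0.668)^2 + (-0.476)^2 = 1.874401.
  rho(2) = -0.881724 / 1.874401 = -0.4704.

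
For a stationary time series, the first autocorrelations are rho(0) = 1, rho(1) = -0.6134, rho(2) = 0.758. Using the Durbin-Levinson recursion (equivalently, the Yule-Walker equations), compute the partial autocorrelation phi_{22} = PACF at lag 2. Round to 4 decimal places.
\phi_{22} = 0.6120

The PACF at lag k is phi_{kk}, the last component of the solution
to the Yule-Walker system G_k phi = r_k where
  (G_k)_{ij} = rho(|i - j|), (r_k)_i = rho(i), i,j = 1..k.
Equivalently, Durbin-Levinson gives phi_{kk} iteratively:
  phi_{11} = rho(1)
  phi_{kk} = [rho(k) - sum_{j=1..k-1} phi_{k-1,j} rho(k-j)]
            / [1 - sum_{j=1..k-1} phi_{k-1,j} rho(j)],
  phi_{k,j} = phi_{k-1,j} - phi_{kk} phi_{k-1,k-j},  j = 1..k-1.
Step k = 1:
  phi_11 = rho(1) = -0.6134.
Step k = 2:
  phi_22 = [rho(2) - phi_11 rho(1)] / [1 - phi_11 rho(1)] = [0.758 - (-0.6134)(-0.6134)] / [1 - (-0.6134)(-0.6134)]
         = 0.38174044 / 0.62374044 = 0.612.
Therefore phi_{22} = 0.6120.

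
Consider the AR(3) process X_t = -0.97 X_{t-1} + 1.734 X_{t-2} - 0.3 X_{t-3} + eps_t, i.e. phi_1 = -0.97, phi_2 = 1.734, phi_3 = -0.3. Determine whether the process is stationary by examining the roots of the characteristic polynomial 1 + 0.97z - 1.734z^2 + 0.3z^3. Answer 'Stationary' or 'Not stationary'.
\text{Not stationary}

The AR(p) characteristic polynomial is P(z) = 1 + 0.97z - 1.734z^2 + 0.3z^3.
Stationarity requires all roots to lie outside the unit circle, i.e. |z| > 1 for every root.
Degree 3: look for a simple real root z0 first, then factor out (1 - z/z0) and solve the remaining quadratic.
Testing z0 = 5: P(5) = 1 + (0.97)(5) + (-1.734)(5)^2 + (0.3)(5)^3
  = 1 + (4.85) + (-43.35) + (37.5) = 0.  So z_0 = 5 is a root, |z_0| = 5.
Divide out the factor (1 - 0.2 z) = (1 - z/z0) (since 1/z0 = 0.2):
  P(z) = (1 - 0.2 z)(1 + (1.17) z + (-1.5) z^2)
  [check: z-coef 1.17 - (0.2) = 0.97; z^2-coef -1.5 - (0.2)(1.17) = -1.734; z^3-coef -(0.2)(-1.5) = 0.3.]
Remaining roots from the quadratic factor 1 + (1.17) z + (-1.5) z^2:
  Set 1 + (1.17) z + (-1.5) z^2 = 0, i.e. a z^2 + b z + c = 0 with a = -1.5, b = 1.17, c = 1.
  Discriminant D = b^2 - 4ac = (1.17)^2 - 4*(-1.5)*1 = 1.3689 - (-6) = 7.3689.
  D >= 0, so the roots are real: z = (-b +/- sqrt(D)) / (2a) = (-1.17 +/- 2.714572) / (-3).
    z_1 = (-1.17 + 2.714572) / (-3) = -0.5149,   |z_1| = 0.5149.
    z_2 = (-1.17 - 2.714572) / (-3) = 1.2949,   |z_2| = 1.2949.
Moduli of all roots: 5.0000, 0.5149, 1.2949.
All moduli strictly greater than 1? No.
Verdict: Not stationary.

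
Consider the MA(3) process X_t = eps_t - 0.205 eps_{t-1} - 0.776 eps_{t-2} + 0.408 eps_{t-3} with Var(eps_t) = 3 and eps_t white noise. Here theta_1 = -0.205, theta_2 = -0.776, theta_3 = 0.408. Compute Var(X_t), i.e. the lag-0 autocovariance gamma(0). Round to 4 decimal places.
\gamma(0) = 5.4320

For an MA(q) process X_t = eps_t + sum_i theta_i eps_{t-i} with
Var(eps_t) = sigma^2, the variance is
  gamma(0) = sigma^2 * (1 + sum_i theta_i^2).
  sum_i theta_i^2 = (-0.205)^2 + (-0.776)^2 + (0.408)^2 = 0.042025 + 0.602176 + 0.166464 = 0.810665.
  gamma(0) = 3 * (1 + 0.810665) = 3 * 1.810665 = 5.431995, which rounds to 5.4320.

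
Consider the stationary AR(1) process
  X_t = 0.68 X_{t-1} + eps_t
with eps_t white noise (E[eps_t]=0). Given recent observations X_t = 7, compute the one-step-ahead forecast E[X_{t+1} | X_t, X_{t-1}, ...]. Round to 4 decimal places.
E[X_{t+1} \mid \mathcal F_t] = 4.7600

For an AR(p) model X_t = c + sum_i phi_i X_{t-i} + eps_t, the
one-step-ahead conditional mean is
  E[X_{t+1} | X_t, ...] = c + sum_i phi_i X_{t+1-i}.
Substitute known values:
  E[X_{t+1} | ...] = (0.68) * (7)
                   = 4.7600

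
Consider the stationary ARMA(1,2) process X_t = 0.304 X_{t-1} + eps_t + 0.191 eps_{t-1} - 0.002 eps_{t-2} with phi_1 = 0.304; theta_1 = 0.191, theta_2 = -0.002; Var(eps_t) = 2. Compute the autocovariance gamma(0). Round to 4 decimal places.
\gamma(0) = 2.5386

Multiply the model equation by X_{t-k} and take expectations. With theta_0 = psi_0 = 1 and psi_j the MA(infinity) weights, this gives
  gamma(k) - sum_i phi_i gamma(k-i) = c_k,
  c_k = sigma^2 * sum_{j=k..q} theta_j psi_{j-k}   (c_k = 0 for k > q),
using gamma(-m) = gamma(m).
psi-weights needed (psi_j = theta_j + sum_i phi_i psi_{j-i}):
  psi_1 = theta_1 + phi_1 = 0.191 + (0.304) = 0.495
  psi_2 = theta_2 + phi_1 psi_1 = -0.002 + (0.304)(0.495) = 0.14848
Right-hand sides:
  c_0 = sigma^2 (1 + theta_1 psi_1 + theta_2 psi_2) = 2 * (1 + (0.191)(0.495) + (-0.002)(0.14848)) = 2 * 1.094248 = 2.188496
  c_1 = sigma^2 (theta_1 + theta_2 psi_1) = 2 * (0.191 + (-0.002)(0.495)) = 0.38002
  c_2 = sigma^2 theta_2 = 2 * (-0.002) = -0.004
Equations for k = 0 and k = 1 (AR order 1):
  gamma(0) = phi_1 gamma(1) + c_0
  gamma(1) = phi_1 gamma(0) + c_1
Substituting the second into the first: gamma(0) (1 - phi_1^2) = c_0 + phi_1 c_1, so
  gamma(0) = (c_0 + phi_1 c_1) / (1 - phi_1^2) = (2.188496 + (0.304)(0.38002)) / (1 - (0.304)^2) = 2.304022 / 0.907584 = 2.538632.
Therefore gamma(0) = 2.5386 (to 4 decimal places).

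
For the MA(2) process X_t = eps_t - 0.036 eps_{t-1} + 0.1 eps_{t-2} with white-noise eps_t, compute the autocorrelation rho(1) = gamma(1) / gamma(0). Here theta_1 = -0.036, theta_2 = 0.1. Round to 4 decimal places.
\rho(1) = -0.0392

For an MA(q) process with theta_0 = 1, the autocovariance is
  gamma(k) = sigma^2 * sum_{i=0..q-k} theta_i * theta_{i+k},
and rho(k) = gamma(k) / gamma(0). Sigma^2 cancels.
  numerator   = (1)*(-0.036) + (-0.036)*(0.1) = -0.0396.
  denominator = (1)^2 + (-0.036)^2 + (0.1)^2 = 1.011296.
  rho(1) = -0.0396 / 1.011296 = -0.0392.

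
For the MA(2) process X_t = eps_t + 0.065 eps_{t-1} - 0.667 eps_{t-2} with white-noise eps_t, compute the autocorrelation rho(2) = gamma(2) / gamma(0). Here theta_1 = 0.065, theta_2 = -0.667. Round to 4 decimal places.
\rho(2) = -0.4603

For an MA(q) process with theta_0 = 1, the autocovariance is
  gamma(k) = sigma^2 * sum_{i=0..q-k} theta_i * theta_{i+k},
and rho(k) = gamma(k) / gamma(0). Sigma^2 cancels.
  numerator   = (1)*(-0.667) = -0.667.
  denominator = (1)^2 + (0.065)^2 + (-0.667)^2 = 1.449114.
  rho(2) = -0.667 / 1.449114 = -0.4603.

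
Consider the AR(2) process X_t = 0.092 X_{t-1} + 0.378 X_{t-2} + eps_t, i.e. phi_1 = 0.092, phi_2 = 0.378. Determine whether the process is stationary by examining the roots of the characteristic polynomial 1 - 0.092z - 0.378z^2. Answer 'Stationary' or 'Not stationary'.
\text{Stationary}

The AR(p) characteristic polynomial is P(z) = 1 - 0.092z - 0.378z^2.
Stationarity requires all roots to lie outside the unit circle, i.e. |z| > 1 for every root.
Set 1 + (-0.092) z + (-0.378) z^2 = 0, i.e. a z^2 + b z + c = 0 with a = -0.378, b = -0.092, c = 1.
Discriminant D = b^2 - 4ac = (-0.092)^2 - 4*(-0.378)*1 = 0.008464 - (-1.512) = 1.520464.
D >= 0, so the roots are real: z = (-b +/- sqrt(D)) / (2a) = (0.092 +/- 1.233071) / (-0.756).
  z_1 = (0.092 + 1.233071) / (-0.756) = -1.7527,   |z_1| = 1.7527.
  z_2 = (0.092 - 1.233071) / (-0.756) = 1.5094,   |z_2| = 1.5094.
Moduli of all roots: 1.7527, 1.5094.
All moduli strictly greater than 1? Yes.
Verdict: Stationary.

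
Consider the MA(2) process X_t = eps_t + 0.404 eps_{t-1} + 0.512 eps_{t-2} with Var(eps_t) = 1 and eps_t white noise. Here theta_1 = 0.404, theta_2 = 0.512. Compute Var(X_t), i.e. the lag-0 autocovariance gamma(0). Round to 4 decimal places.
\gamma(0) = 1.4254

For an MA(q) process X_t = eps_t + sum_i theta_i eps_{t-i} with
Var(eps_t) = sigma^2, the variance is
  gamma(0) = sigma^2 * (1 + sum_i theta_i^2).
  sum_i theta_i^2 = (0.404)^2 + (0.512)^2 = 0.163216 + 0.262144 = 0.42536.
  gamma(0) = 1 * (1 + 0.42536) = 1 * 1.42536 = 1.42536, which rounds to 1.4254.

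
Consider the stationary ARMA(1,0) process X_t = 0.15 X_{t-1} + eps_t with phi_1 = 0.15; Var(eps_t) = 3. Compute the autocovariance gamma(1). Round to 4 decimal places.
\gamma(1) = 0.4604

Multiply the model equation by X_{t-k} and take expectations. With theta_0 = psi_0 = 1 and psi_j the MA(infinity) weights, this gives
  gamma(k) - sum_i phi_i gamma(k-i) = c_k,
  c_k = sigma^2 * sum_{j=k..q} theta_j psi_{j-k}   (c_k = 0 for k > q),
using gamma(-m) = gamma(m).
Pure AR (q = 0): c_0 = sigma^2 = 3, c_k = 0 for k >= 1.
Equations for k = 0 and k = 1 (AR order 1):
  gamma(0) = phi_1 gamma(1) + c_0
  gamma(1) = phi_1 gamma(0) + c_1
Substituting the second into the first: gamma(0) (1 - phi_1^2) = c_0 + phi_1 c_1, so
  gamma(0) = c_0 / (1 - phi_1^2) = 3 / (1 - (0.15)^2) = 3 / 0.9775 = 3.069054.
  gamma(1) = phi_1 gamma(0) = (0.15)(3.069054) = 0.460358.
Therefore gamma(1) = 0.4604 (to 4 decimal places).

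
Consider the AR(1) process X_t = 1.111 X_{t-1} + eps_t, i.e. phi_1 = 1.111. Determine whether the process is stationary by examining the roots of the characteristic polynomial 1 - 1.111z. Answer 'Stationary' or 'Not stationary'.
\text{Not stationary}

The AR(p) characteristic polynomial is P(z) = 1 - 1.111z.
Stationarity requires all roots to lie outside the unit circle, i.e. |z| > 1 for every root.
This is linear in z: 1 + (-1.111) z = 0  =>  z = -1/(-1.111) = 0.90009,  |z| = 0.90009.
Moduli of all roots: 0.9001.
All moduli strictly greater than 1? No.
Verdict: Not stationary.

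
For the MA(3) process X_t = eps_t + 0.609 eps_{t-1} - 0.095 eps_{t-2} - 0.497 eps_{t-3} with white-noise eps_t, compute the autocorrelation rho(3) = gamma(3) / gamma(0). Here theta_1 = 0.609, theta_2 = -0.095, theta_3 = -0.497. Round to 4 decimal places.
\rho(3) = -0.3055

For an MA(q) process with theta_0 = 1, the autocovariance is
  gamma(k) = sigma^2 * sum_{i=0..q-k} theta_i * theta_{i+k},
and rho(k) = gamma(k) / gamma(0). Sigma^2 cancels.
  numerator   = (1)*(-0.497) = -0.497.
  denominator = (1)^2 + (0.609)^2 + (-0.095)^2 + (-0.497)^2 = 1.626915.
  rho(3) = -0.497 / 1.626915 = -0.3055.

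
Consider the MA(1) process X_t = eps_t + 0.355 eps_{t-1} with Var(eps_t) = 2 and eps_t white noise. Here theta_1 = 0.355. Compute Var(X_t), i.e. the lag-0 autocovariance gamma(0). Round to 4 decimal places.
\gamma(0) = 2.2521

For an MA(q) process X_t = eps_t + sum_i theta_i eps_{t-i} with
Var(eps_t) = sigma^2, the variance is
  gamma(0) = sigma^2 * (1 + sum_i theta_i^2).
  sum_i theta_i^2 = (0.355)^2 = 0.126025.
  gamma(0) = 2 * (1 + 0.126025) = 2 * 1.126025 = 2.25205, which rounds to 2.2521.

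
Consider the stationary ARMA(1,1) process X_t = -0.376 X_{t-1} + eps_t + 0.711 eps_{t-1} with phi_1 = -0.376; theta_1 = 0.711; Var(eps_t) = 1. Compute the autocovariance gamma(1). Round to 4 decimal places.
\gamma(1) = 0.2859

Multiply the model equation by X_{t-k} and take expectations. With theta_0 = psi_0 = 1 and psi_j the MA(infinity) weights, this gives
  gamma(k) - sum_i phi_i gamma(k-i) = c_k,
  c_k = sigma^2 * sum_{j=k..q} theta_j psi_{j-k}   (c_k = 0 for k > q),
using gamma(-m) = gamma(m).
psi-weights needed (psi_j = theta_j + sum_i phi_i psi_{j-i}):
  psi_1 = theta_1 + phi_1 = 0.711 + (-0.376) = 0.335
Right-hand sides:
  c_0 = sigma^2 (1 + theta_1 psi_1) = 1 * (1 + (0.711)(0.335)) = 1 * 1.238185 = 1.238185
  c_1 = sigma^2 theta_1 = 1 * (0.711) = 0.711
  c_2 = 0
Equations for k = 0 and k = 1 (AR order 1):
  gamma(0) = phi_1 gamma(1) + c_0
  gamma(1) = phi_1 gamma(0) + c_1
Substituting the second into the first: gamma(0) (1 - phi_1^2) = c_0 + phi_1 c_1, so
  gamma(0) = (c_0 + phi_1 c_1) / (1 - phi_1^2) = (1.238185 + (-0.376)(0.711)) / (1 - (-0.376)^2) = 0.970849 / 0.858624 = 1.130703.
  gamma(1) = phi_1 gamma(0) + c_1 = (-0.376)(1.130703) + (0.711) = 0.285856.
Therefore gamma(1) = 0.2859 (to 4 decimal places).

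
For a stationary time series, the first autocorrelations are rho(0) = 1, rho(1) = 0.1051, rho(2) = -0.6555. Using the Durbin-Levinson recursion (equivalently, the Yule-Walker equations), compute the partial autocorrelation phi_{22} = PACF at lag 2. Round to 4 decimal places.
\phi_{22} = -0.6740

The PACF at lag k is phi_{kk}, the last component of the solution
to the Yule-Walker system G_k phi = r_k where
  (G_k)_{ij} = rho(|i - j|), (r_k)_i = rho(i), i,j = 1..k.
Equivalently, Durbin-Levinson gives phi_{kk} iteratively:
  phi_{11} = rho(1)
  phi_{kk} = [rho(k) - sum_{j=1..k-1} phi_{k-1,j} rho(k-j)]
            / [1 - sum_{j=1..k-1} phi_{k-1,j} rho(j)],
  phi_{k,j} = phi_{k-1,j} - phi_{kk} phi_{k-1,k-j},  j = 1..k-1.
Step k = 1:
  phi_11 = rho(1) = 0.1051.
Step k = 2:
  phi_22 = [rho(2) - phi_11 rho(1)] / [1 - phi_11 rho(1)] = [-0.6555 - (0.1051)(0.1051)] / [1 - (0.1051)(0.1051)]
         = -0.66654601 / 0.98895399 = -0.674.
Therefore phi_{22} = -0.6740.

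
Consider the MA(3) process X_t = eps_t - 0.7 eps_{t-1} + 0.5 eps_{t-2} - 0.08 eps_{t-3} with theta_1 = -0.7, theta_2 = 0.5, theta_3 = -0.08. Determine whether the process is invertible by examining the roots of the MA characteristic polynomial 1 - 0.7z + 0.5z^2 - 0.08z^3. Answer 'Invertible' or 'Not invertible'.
\text{Invertible}

The MA(q) characteristic polynomial is P(z) = 1 - 0.7z + 0.5z^2 - 0.08z^3.
Invertibility requires all roots to lie outside the unit circle, i.e. |z| > 1 for every root.
Degree 3: look for a simple real root z0 first, then factor out (1 - z/z0) and solve the remaining quadratic.
Testing z0 = 5: P(5) = 1 + (-0.7)(5) + (0.5)(5)^2 + (-0.08)(5)^3
  = 1 + (-3.5) + (12.5) + (-10) = 0.  So z_0 = 5 is a root, |z_0| = 5.
Divide out the factor (1 - 0.2 z) = (1 - z/z0) (since 1/z0 = 0.2):
  P(z) = (1 - 0.2 z)(1 + (-0.5) z + (0.4) z^2)
  [check: z-coef -0.5 - (0.2) = -0.7; z^2-coef 0.4 - (0.2)(-0.5) = 0.5; z^3-coef -(0.2)(0.4) = -0.08.]
Remaining roots from the quadratic factor 1 + (-0.5) z + (0.4) z^2:
  Set 1 + (-0.5) z + (0.4) z^2 = 0, i.e. a z^2 + b z + c = 0 with a = 0.4, b = -0.5, c = 1.
  Discriminant D = b^2 - 4ac = (-0.5)^2 - 4*(0.4)*1 = 0.25 - (1.6) = -1.35.
  D < 0, so the roots are the complex-conjugate pair z = (-b +/- i sqrt(-D)) / (2a) = 0.625 +/- 1.4524i.
  For a conjugate pair |z|^2 = z * conj(z) = (product of roots) = c/a = 1/(0.4) = 2.5, so |z| = sqrt(2.5) = 1.5811 for both roots.
Moduli of all roots: 5.0000, 1.5811, 1.5811.
All moduli strictly greater than 1? Yes.
Verdict: Invertible.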